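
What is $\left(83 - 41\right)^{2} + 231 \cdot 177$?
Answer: $42651$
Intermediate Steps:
$\left(83 - 41\right)^{2} + 231 \cdot 177 = 42^{2} + 40887 = 1764 + 40887 = 42651$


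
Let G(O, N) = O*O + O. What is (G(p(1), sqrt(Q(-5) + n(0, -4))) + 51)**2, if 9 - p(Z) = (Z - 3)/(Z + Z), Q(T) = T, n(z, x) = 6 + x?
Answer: 25921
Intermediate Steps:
p(Z) = 9 - (-3 + Z)/(2*Z) (p(Z) = 9 - (Z - 3)/(Z + Z) = 9 - (-3 + Z)/(2*Z))
G(O, N) = O + O**2 (G(O, N) = O**2 + O = O + O**2)
(G(p(1), sqrt(Q(-5) + n(0, -4))) + 51)**2 = (((1/2)*(3 + 17*1)/1)*(1 + (1/2)*(3 + 17*1)/1) + 51)**2 = (((1/2)*1*(3 + 17))*(1 + (1/2)*1*(3 + 17)) + 51)**2 = (((1/2)*1*20)*(1 + (1/2)*1*20) + 51)**2 = (10*(1 + 10) + 51)**2 = (10*11 + 51)**2 = (110 + 51)**2 = 161**2 = 25921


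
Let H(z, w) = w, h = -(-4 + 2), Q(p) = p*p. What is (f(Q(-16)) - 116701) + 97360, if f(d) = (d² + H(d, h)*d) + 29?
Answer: 46736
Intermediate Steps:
Q(p) = p²
h = 2 (h = -1*(-2) = 2)
f(d) = 29 + d² + 2*d (f(d) = (d² + 2*d) + 29 = 29 + d² + 2*d)
(f(Q(-16)) - 116701) + 97360 = ((29 + ((-16)²)² + 2*(-16)²) - 116701) + 97360 = ((29 + 256² + 2*256) - 116701) + 97360 = ((29 + 65536 + 512) - 116701) + 97360 = (66077 - 116701) + 97360 = -50624 + 97360 = 46736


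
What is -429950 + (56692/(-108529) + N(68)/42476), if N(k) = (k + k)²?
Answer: -495504340631702/1152469451 ≈ -4.2995e+5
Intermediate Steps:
N(k) = 4*k² (N(k) = (2*k)² = 4*k²)
-429950 + (56692/(-108529) + N(68)/42476) = -429950 + (56692/(-108529) + (4*68²)/42476) = -429950 + (56692*(-1/108529) + (4*4624)*(1/42476)) = -429950 + (-56692/108529 + 18496*(1/42476)) = -429950 + (-56692/108529 + 4624/10619) = -429950 - 100174252/1152469451 = -495504340631702/1152469451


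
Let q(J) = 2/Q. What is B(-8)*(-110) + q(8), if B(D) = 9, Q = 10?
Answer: -4949/5 ≈ -989.80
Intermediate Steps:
q(J) = ⅕ (q(J) = 2/10 = 2*(⅒) = ⅕)
B(-8)*(-110) + q(8) = 9*(-110) + ⅕ = -990 + ⅕ = -4949/5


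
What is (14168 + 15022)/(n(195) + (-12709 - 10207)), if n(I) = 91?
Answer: -5838/4565 ≈ -1.2789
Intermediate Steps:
(14168 + 15022)/(n(195) + (-12709 - 10207)) = (14168 + 15022)/(91 + (-12709 - 10207)) = 29190/(91 - 22916) = 29190/(-22825) = 29190*(-1/22825) = -5838/4565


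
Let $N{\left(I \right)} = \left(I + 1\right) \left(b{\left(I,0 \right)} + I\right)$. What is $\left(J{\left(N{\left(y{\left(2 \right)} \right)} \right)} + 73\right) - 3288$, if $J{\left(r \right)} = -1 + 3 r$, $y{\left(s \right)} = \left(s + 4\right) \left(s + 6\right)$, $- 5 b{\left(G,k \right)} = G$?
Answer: $\frac{12144}{5} \approx 2428.8$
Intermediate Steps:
$b{\left(G,k \right)} = - \frac{G}{5}$
$y{\left(s \right)} = \left(4 + s\right) \left(6 + s\right)$
$N{\left(I \right)} = \frac{4 I \left(1 + I\right)}{5}$ ($N{\left(I \right)} = \left(I + 1\right) \left(- \frac{I}{5} + I\right) = \left(1 + I\right) \frac{4 I}{5} = \frac{4 I \left(1 + I\right)}{5}$)
$\left(J{\left(N{\left(y{\left(2 \right)} \right)} \right)} + 73\right) - 3288 = \left(\left(-1 + 3 \frac{4 \left(24 + 2^{2} + 10 \cdot 2\right) \left(1 + \left(24 + 2^{2} + 10 \cdot 2\right)\right)}{5}\right) + 73\right) - 3288 = \left(\left(-1 + 3 \frac{4 \left(24 + 4 + 20\right) \left(1 + \left(24 + 4 + 20\right)\right)}{5}\right) + 73\right) - 3288 = \left(\left(-1 + 3 \cdot \frac{4}{5} \cdot 48 \left(1 + 48\right)\right) + 73\right) - 3288 = \left(\left(-1 + 3 \cdot \frac{4}{5} \cdot 48 \cdot 49\right) + 73\right) - 3288 = \left(\left(-1 + 3 \cdot \frac{9408}{5}\right) + 73\right) - 3288 = \left(\left(-1 + \frac{28224}{5}\right) + 73\right) - 3288 = \left(\frac{28219}{5} + 73\right) - 3288 = \frac{28584}{5} - 3288 = \frac{12144}{5}$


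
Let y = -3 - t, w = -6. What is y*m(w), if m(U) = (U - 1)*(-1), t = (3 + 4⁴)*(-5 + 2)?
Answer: 5418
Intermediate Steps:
t = -777 (t = (3 + 256)*(-3) = 259*(-3) = -777)
m(U) = 1 - U (m(U) = (-1 + U)*(-1) = 1 - U)
y = 774 (y = -3 - 1*(-777) = -3 + 777 = 774)
y*m(w) = 774*(1 - 1*(-6)) = 774*(1 + 6) = 774*7 = 5418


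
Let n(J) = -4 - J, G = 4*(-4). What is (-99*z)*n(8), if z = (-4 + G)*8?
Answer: -190080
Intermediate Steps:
G = -16
z = -160 (z = (-4 - 16)*8 = -20*8 = -160)
(-99*z)*n(8) = (-99*(-160))*(-4 - 1*8) = 15840*(-4 - 8) = 15840*(-12) = -190080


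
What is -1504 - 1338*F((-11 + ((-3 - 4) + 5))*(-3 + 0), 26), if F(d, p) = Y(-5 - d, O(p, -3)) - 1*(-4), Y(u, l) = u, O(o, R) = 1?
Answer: 52016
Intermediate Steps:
F(d, p) = -1 - d (F(d, p) = (-5 - d) - 1*(-4) = (-5 - d) + 4 = -1 - d)
-1504 - 1338*F((-11 + ((-3 - 4) + 5))*(-3 + 0), 26) = -1504 - 1338*(-1 - (-11 + ((-3 - 4) + 5))*(-3 + 0)) = -1504 - 1338*(-1 - (-11 + (-7 + 5))*(-3)) = -1504 - 1338*(-1 - (-11 - 2)*(-3)) = -1504 - 1338*(-1 - (-13)*(-3)) = -1504 - 1338*(-1 - 1*39) = -1504 - 1338*(-1 - 39) = -1504 - 1338*(-40) = -1504 + 53520 = 52016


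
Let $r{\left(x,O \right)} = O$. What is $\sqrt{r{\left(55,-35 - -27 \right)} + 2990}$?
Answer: $\sqrt{2982} \approx 54.608$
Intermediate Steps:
$\sqrt{r{\left(55,-35 - -27 \right)} + 2990} = \sqrt{\left(-35 - -27\right) + 2990} = \sqrt{\left(-35 + 27\right) + 2990} = \sqrt{-8 + 2990} = \sqrt{2982}$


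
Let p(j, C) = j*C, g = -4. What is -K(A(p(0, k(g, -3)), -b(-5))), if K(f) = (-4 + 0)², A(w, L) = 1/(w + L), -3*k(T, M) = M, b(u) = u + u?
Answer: -16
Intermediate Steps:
b(u) = 2*u
k(T, M) = -M/3
p(j, C) = C*j
A(w, L) = 1/(L + w)
K(f) = 16 (K(f) = (-4)² = 16)
-K(A(p(0, k(g, -3)), -b(-5))) = -1*16 = -16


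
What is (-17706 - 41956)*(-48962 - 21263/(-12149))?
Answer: 35488035990650/12149 ≈ 2.9211e+9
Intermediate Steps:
(-17706 - 41956)*(-48962 - 21263/(-12149)) = -59662*(-48962 - 21263*(-1/12149)) = -59662*(-48962 + 21263/12149) = -59662*(-594818075/12149) = 35488035990650/12149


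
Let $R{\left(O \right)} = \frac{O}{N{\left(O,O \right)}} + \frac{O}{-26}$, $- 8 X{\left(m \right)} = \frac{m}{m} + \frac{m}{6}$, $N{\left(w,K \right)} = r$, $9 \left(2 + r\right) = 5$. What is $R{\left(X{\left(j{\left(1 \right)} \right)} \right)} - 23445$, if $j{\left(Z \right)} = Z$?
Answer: $- \frac{29259227}{1248} \approx -23445.0$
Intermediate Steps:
$r = - \frac{13}{9}$ ($r = -2 + \frac{1}{9} \cdot 5 = -2 + \frac{5}{9} = - \frac{13}{9} \approx -1.4444$)
$N{\left(w,K \right)} = - \frac{13}{9}$
$X{\left(m \right)} = - \frac{1}{8} - \frac{m}{48}$ ($X{\left(m \right)} = - \frac{\frac{m}{m} + \frac{m}{6}}{8} = - \frac{1 + m \frac{1}{6}}{8} = - \frac{1 + \frac{m}{6}}{8} = - \frac{1}{8} - \frac{m}{48}$)
$R{\left(O \right)} = - \frac{19 O}{26}$ ($R{\left(O \right)} = \frac{O}{- \frac{13}{9}} + \frac{O}{-26} = O \left(- \frac{9}{13}\right) + O \left(- \frac{1}{26}\right) = - \frac{9 O}{13} - \frac{O}{26} = - \frac{19 O}{26}$)
$R{\left(X{\left(j{\left(1 \right)} \right)} \right)} - 23445 = - \frac{19 \left(- \frac{1}{8} - \frac{1}{48}\right)}{26} - 23445 = \left(- \frac{19}{26}\right) \left(- \frac{7}{48}\right) - 23445 = \frac{133}{1248} - 23445 = - \frac{29259227}{1248}$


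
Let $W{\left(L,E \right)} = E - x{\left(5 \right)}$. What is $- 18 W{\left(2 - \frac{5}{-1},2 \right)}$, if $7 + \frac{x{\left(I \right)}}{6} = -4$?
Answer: $-1224$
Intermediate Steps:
$x{\left(I \right)} = -66$ ($x{\left(I \right)} = -42 + 6 \left(-4\right) = -42 - 24 = -66$)
$W{\left(L,E \right)} = 66 + E$ ($W{\left(L,E \right)} = E - -66 = E + 66 = 66 + E$)
$- 18 W{\left(2 - \frac{5}{-1},2 \right)} = - 18 \left(66 + 2\right) = \left(-18\right) 68 = -1224$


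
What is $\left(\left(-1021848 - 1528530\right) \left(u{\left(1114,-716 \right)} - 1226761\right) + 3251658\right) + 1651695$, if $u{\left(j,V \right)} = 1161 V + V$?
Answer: $5250603261987$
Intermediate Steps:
$u{\left(j,V \right)} = 1162 V$
$\left(\left(-1021848 - 1528530\right) \left(u{\left(1114,-716 \right)} - 1226761\right) + 3251658\right) + 1651695 = \left(\left(-1021848 - 1528530\right) \left(1162 \left(-716\right) - 1226761\right) + 3251658\right) + 1651695 = \left(- 2550378 \left(-831992 - 1226761\right) + 3251658\right) + 1651695 = \left(\left(-2550378\right) \left(-2058753\right) + 3251658\right) + 1651695 = \left(5250598358634 + 3251658\right) + 1651695 = 5250601610292 + 1651695 = 5250603261987$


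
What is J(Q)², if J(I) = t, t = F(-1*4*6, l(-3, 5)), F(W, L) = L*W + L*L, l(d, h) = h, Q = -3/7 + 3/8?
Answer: 9025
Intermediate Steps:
Q = -3/56 (Q = -3*⅐ + 3*(⅛) = -3/7 + 3/8 = -3/56 ≈ -0.053571)
F(W, L) = L² + L*W (F(W, L) = L*W + L² = L² + L*W)
t = -95 (t = 5*(5 - 1*4*6) = 5*(5 - 4*6) = 5*(5 - 24) = 5*(-19) = -95)
J(I) = -95
J(Q)² = (-95)² = 9025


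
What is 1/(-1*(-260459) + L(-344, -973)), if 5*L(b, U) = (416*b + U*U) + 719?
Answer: 5/2106639 ≈ 2.3735e-6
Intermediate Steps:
L(b, U) = 719/5 + U**2/5 + 416*b/5 (L(b, U) = ((416*b + U*U) + 719)/5 = ((416*b + U**2) + 719)/5 = ((U**2 + 416*b) + 719)/5 = (719 + U**2 + 416*b)/5 = 719/5 + U**2/5 + 416*b/5)
1/(-1*(-260459) + L(-344, -973)) = 1/(-1*(-260459) + (719/5 + (1/5)*(-973)**2 + (416/5)*(-344))) = 1/(260459 + (719/5 + (1/5)*946729 - 143104/5)) = 1/(260459 + (719/5 + 946729/5 - 143104/5)) = 1/(260459 + 804344/5) = 1/(2106639/5) = 5/2106639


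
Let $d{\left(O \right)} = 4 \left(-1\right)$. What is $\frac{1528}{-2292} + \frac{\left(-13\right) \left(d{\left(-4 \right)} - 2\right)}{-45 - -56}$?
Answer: $\frac{212}{33} \approx 6.4242$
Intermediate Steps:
$d{\left(O \right)} = -4$
$\frac{1528}{-2292} + \frac{\left(-13\right) \left(d{\left(-4 \right)} - 2\right)}{-45 - -56} = \frac{1528}{-2292} + \frac{\left(-13\right) \left(-4 - 2\right)}{-45 - -56} = 1528 \left(- \frac{1}{2292}\right) + \frac{\left(-13\right) \left(-6\right)}{-45 + 56} = - \frac{2}{3} + \frac{78}{11} = \frac{212}{33}$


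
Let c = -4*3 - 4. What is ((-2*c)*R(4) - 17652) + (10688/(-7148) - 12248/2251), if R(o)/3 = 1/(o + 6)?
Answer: -354975543084/20112685 ≈ -17649.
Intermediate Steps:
R(o) = 3/(6 + o) (R(o) = 3/(o + 6) = 3/(6 + o))
c = -16 (c = -12 - 4 = -16)
((-2*c)*R(4) - 17652) + (10688/(-7148) - 12248/2251) = ((-2*(-16))*(3/(6 + 4)) - 17652) + (10688/(-7148) - 12248/2251) = (32*(3/10) - 17652) + (10688*(-1/7148) - 12248*1/2251) = (32*(3*(⅒)) - 17652) + (-2672/1787 - 12248/2251) = (32*(3/10) - 17652) - 27901848/4022537 = (48/5 - 17652) - 27901848/4022537 = -88212/5 - 27901848/4022537 = -354975543084/20112685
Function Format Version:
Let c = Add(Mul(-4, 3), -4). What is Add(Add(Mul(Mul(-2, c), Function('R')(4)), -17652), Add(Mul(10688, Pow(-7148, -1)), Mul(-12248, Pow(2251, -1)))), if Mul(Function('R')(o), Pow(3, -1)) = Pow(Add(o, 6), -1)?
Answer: Rational(-354975543084, 20112685) ≈ -17649.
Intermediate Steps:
Function('R')(o) = Mul(3, Pow(Add(6, o), -1)) (Function('R')(o) = Mul(3, Pow(Add(o, 6), -1)) = Mul(3, Pow(Add(6, o), -1)))
c = -16 (c = Add(-12, -4) = -16)
Add(Add(Mul(Mul(-2, c), Function('R')(4)), -17652), Add(Mul(10688, Pow(-7148, -1)), Mul(-12248, Pow(2251, -1)))) = Add(Add(Mul(Mul(-2, -16), Mul(3, Pow(Add(6, 4), -1))), -17652), Add(Mul(10688, Pow(-7148, -1)), Mul(-12248, Pow(2251, -1)))) = Add(Add(Mul(32, Mul(3, Pow(10, -1))), -17652), Add(Mul(10688, Rational(-1, 7148)), Mul(-12248, Rational(1, 2251)))) = Add(Add(Mul(32, Mul(3, Rational(1, 10))), -17652), Add(Rational(-2672, 1787), Rational(-12248, 2251))) = Add(Add(Mul(32, Rational(3, 10)), -17652), Rational(-27901848, 4022537)) = Add(Add(Rational(48, 5), -17652), Rational(-27901848, 4022537)) = Add(Rational(-88212, 5), Rational(-27901848, 4022537)) = Rational(-354975543084, 20112685)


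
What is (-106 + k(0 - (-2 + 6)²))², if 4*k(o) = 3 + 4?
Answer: 173889/16 ≈ 10868.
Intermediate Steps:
k(o) = 7/4 (k(o) = (3 + 4)/4 = (¼)*7 = 7/4)
(-106 + k(0 - (-2 + 6)²))² = (-106 + 7/4)² = (-417/4)² = 173889/16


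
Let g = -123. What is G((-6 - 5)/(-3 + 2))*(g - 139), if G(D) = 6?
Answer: -1572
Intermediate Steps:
G((-6 - 5)/(-3 + 2))*(g - 139) = 6*(-123 - 139) = 6*(-262) = -1572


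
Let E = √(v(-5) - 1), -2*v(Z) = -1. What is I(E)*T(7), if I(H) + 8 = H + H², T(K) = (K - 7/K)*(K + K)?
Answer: -714 + 42*I*√2 ≈ -714.0 + 59.397*I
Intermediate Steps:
v(Z) = ½ (v(Z) = -½*(-1) = ½)
E = I*√2/2 (E = √(½ - 1) = √(-½) = I*√2/2 ≈ 0.70711*I)
T(K) = 2*K*(K - 7/K) (T(K) = (K - 7/K)*(2*K) = 2*K*(K - 7/K))
I(H) = -8 + H + H² (I(H) = -8 + (H + H²) = -8 + H + H²)
I(E)*T(7) = (-8 + I*√2/2 + (I*√2/2)²)*(-14 + 2*7²) = (-8 + I*√2/2 - ½)*(-14 + 2*49) = (-17/2 + I*√2/2)*(-14 + 98) = (-17/2 + I*√2/2)*84 = -714 + 42*I*√2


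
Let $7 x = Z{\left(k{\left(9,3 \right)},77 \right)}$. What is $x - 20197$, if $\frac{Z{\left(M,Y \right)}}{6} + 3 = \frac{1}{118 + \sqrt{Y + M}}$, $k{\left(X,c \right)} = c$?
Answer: $- \frac{489374840}{24227} - \frac{6 \sqrt{5}}{24227} \approx -20200.0$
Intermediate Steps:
$Z{\left(M,Y \right)} = -18 + \frac{6}{118 + \sqrt{M + Y}}$ ($Z{\left(M,Y \right)} = -18 + \frac{6}{118 + \sqrt{Y + M}} = -18 + \frac{6}{118 + \sqrt{M + Y}}$)
$x = \frac{6 \left(-353 - 12 \sqrt{5}\right)}{7 \left(118 + 4 \sqrt{5}\right)}$ ($x = \frac{6 \frac{1}{118 + \sqrt{3 + 77}} \left(-353 - 3 \sqrt{3 + 77}\right)}{7} = \frac{6 \frac{1}{118 + \sqrt{80}} \left(-353 - 3 \sqrt{80}\right)}{7} = \frac{6 \frac{1}{118 + 4 \sqrt{5}} \left(-353 - 3 \cdot 4 \sqrt{5}\right)}{7} = \frac{6 \frac{1}{118 + 4 \sqrt{5}} \left(-353 - 12 \sqrt{5}\right)}{7} = \frac{6 \left(-353 - 12 \sqrt{5}\right)}{7 \left(118 + 4 \sqrt{5}\right)} \approx -2.5647$)
$x - 20197 = \left(- \frac{62121}{24227} - \frac{6 \sqrt{5}}{24227}\right) - 20197 = - \frac{489374840}{24227} - \frac{6 \sqrt{5}}{24227}$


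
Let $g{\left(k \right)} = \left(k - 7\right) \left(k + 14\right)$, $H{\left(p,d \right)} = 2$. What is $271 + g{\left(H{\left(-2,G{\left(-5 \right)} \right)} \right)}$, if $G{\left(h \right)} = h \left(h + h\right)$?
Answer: $191$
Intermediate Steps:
$G{\left(h \right)} = 2 h^{2}$ ($G{\left(h \right)} = h 2 h = 2 h^{2}$)
$g{\left(k \right)} = \left(-7 + k\right) \left(14 + k\right)$
$271 + g{\left(H{\left(-2,G{\left(-5 \right)} \right)} \right)} = 271 + \left(-98 + 2^{2} + 7 \cdot 2\right) = 271 + \left(-98 + 4 + 14\right) = 271 - 80 = 191$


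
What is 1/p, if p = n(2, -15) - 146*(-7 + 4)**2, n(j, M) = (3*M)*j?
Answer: -1/1404 ≈ -0.00071225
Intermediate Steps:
n(j, M) = 3*M*j
p = -1404 (p = 3*(-15)*2 - 146*(-7 + 4)**2 = -90 - 146*(-3)**2 = -90 - 146*9 = -90 - 1314 = -1404)
1/p = 1/(-1404) = -1/1404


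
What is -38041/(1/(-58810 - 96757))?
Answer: 5917924247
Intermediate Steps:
-38041/(1/(-58810 - 96757)) = -38041/(1/(-155567)) = -38041/(-1/155567) = -38041*(-155567) = 5917924247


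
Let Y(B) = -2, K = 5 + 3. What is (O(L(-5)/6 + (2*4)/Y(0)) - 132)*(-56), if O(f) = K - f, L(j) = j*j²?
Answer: 16660/3 ≈ 5553.3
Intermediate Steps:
K = 8
L(j) = j³
O(f) = 8 - f
(O(L(-5)/6 + (2*4)/Y(0)) - 132)*(-56) = ((8 - ((-5)³/6 + (2*4)/(-2))) - 132)*(-56) = ((8 - (-125*⅙ + 8*(-½))) - 132)*(-56) = ((8 - (-125/6 - 4)) - 132)*(-56) = ((8 - 1*(-149/6)) - 132)*(-56) = ((8 + 149/6) - 132)*(-56) = (197/6 - 132)*(-56) = -595/6*(-56) = 16660/3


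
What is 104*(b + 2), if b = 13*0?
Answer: 208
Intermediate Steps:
b = 0
104*(b + 2) = 104*(0 + 2) = 104*2 = 208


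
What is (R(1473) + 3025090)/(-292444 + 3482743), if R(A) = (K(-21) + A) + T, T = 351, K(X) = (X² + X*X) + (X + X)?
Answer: 3027754/3190299 ≈ 0.94905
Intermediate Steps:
K(X) = 2*X + 2*X² (K(X) = (X² + X²) + 2*X = 2*X² + 2*X = 2*X + 2*X²)
R(A) = 1191 + A (R(A) = (2*(-21)*(1 - 21) + A) + 351 = (2*(-21)*(-20) + A) + 351 = (840 + A) + 351 = 1191 + A)
(R(1473) + 3025090)/(-292444 + 3482743) = ((1191 + 1473) + 3025090)/(-292444 + 3482743) = (2664 + 3025090)/3190299 = 3027754*(1/3190299) = 3027754/3190299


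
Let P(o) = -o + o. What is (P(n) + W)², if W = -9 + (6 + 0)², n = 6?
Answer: 729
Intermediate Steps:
P(o) = 0
W = 27 (W = -9 + 6² = -9 + 36 = 27)
(P(n) + W)² = (0 + 27)² = 27² = 729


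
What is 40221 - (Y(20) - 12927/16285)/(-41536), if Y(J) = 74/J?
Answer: 989310468665/24596864 ≈ 40221.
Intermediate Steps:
40221 - (Y(20) - 12927/16285)/(-41536) = 40221 - (74/20 - 12927/16285)/(-41536) = 40221 - (74*(1/20) - 12927*1/16285)*(-1)/41536 = 40221 - (37/10 - 12927/16285)*(-1)/41536 = 40221 - 18931*(-1)/(6514*41536) = 40221 - 1*(-1721/24596864) = 40221 + 1721/24596864 = 989310468665/24596864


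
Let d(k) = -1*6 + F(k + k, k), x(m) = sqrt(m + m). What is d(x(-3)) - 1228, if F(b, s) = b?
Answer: -1234 + 2*I*sqrt(6) ≈ -1234.0 + 4.899*I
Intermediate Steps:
x(m) = sqrt(2)*sqrt(m) (x(m) = sqrt(2*m) = sqrt(2)*sqrt(m))
d(k) = -6 + 2*k (d(k) = -1*6 + (k + k) = -6 + 2*k)
d(x(-3)) - 1228 = (-6 + 2*(sqrt(2)*sqrt(-3))) - 1228 = (-6 + 2*(sqrt(2)*(I*sqrt(3)))) - 1228 = (-6 + 2*(I*sqrt(6))) - 1228 = (-6 + 2*I*sqrt(6)) - 1228 = -1234 + 2*I*sqrt(6)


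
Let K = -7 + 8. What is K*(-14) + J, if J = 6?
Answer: -8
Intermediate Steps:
K = 1
K*(-14) + J = 1*(-14) + 6 = -14 + 6 = -8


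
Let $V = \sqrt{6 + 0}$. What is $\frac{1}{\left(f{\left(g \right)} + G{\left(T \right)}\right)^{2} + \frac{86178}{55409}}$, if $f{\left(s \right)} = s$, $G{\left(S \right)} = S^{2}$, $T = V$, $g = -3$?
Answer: $\frac{55409}{584859} \approx 0.094739$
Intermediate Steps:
$V = \sqrt{6} \approx 2.4495$
$T = \sqrt{6} \approx 2.4495$
$\frac{1}{\left(f{\left(g \right)} + G{\left(T \right)}\right)^{2} + \frac{86178}{55409}} = \frac{1}{\left(-3 + \left(\sqrt{6}\right)^{2}\right)^{2} + \frac{86178}{55409}} = \frac{1}{\left(-3 + 6\right)^{2} + 86178 \cdot \frac{1}{55409}} = \frac{1}{3^{2} + \frac{86178}{55409}} = \frac{1}{9 + \frac{86178}{55409}} = \frac{1}{\frac{584859}{55409}} = \frac{55409}{584859}$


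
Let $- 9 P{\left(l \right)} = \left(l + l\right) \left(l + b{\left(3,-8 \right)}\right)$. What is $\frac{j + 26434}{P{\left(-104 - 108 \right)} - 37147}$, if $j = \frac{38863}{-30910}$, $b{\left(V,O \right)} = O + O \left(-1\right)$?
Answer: $- \frac{668484063}{1192032910} \approx -0.56079$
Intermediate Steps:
$b{\left(V,O \right)} = 0$ ($b{\left(V,O \right)} = O - O = 0$)
$P{\left(l \right)} = - \frac{2 l^{2}}{9}$ ($P{\left(l \right)} = - \frac{\left(l + l\right) \left(l + 0\right)}{9} = - \frac{2 l l}{9} = - \frac{2 l^{2}}{9}$)
$j = - \frac{3533}{2810}$ ($j = 38863 \left(- \frac{1}{30910}\right) = - \frac{3533}{2810} \approx -1.2573$)
$\frac{j + 26434}{P{\left(-104 - 108 \right)} - 37147} = \frac{- \frac{3533}{2810} + 26434}{- \frac{2 \left(-104 - 108\right)^{2}}{9} - 37147} = \frac{74276007}{2810 \left(- \frac{2 \left(-104 - 108\right)^{2}}{9} - 37147\right)} = \frac{74276007}{2810 \left(- \frac{2 \left(-212\right)^{2}}{9} - 37147\right)} = \frac{74276007}{2810 \left(\left(- \frac{2}{9}\right) 44944 - 37147\right)} = \frac{74276007}{2810 \left(- \frac{89888}{9} - 37147\right)} = \frac{74276007}{2810 \left(- \frac{424211}{9}\right)} = \frac{74276007}{2810} \left(- \frac{9}{424211}\right) = - \frac{668484063}{1192032910}$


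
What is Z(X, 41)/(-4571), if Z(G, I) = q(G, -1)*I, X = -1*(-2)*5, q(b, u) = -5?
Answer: 205/4571 ≈ 0.044848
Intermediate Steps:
X = 10 (X = 2*5 = 10)
Z(G, I) = -5*I
Z(X, 41)/(-4571) = -5*41/(-4571) = -205*(-1/4571) = 205/4571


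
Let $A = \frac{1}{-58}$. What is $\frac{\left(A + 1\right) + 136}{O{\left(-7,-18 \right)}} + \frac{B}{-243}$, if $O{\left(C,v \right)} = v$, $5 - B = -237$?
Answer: $- \frac{242587}{28188} \approx -8.606$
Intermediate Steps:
$B = 242$ ($B = 5 - -237 = 5 + 237 = 242$)
$A = - \frac{1}{58} \approx -0.017241$
$\frac{\left(A + 1\right) + 136}{O{\left(-7,-18 \right)}} + \frac{B}{-243} = \frac{\left(- \frac{1}{58} + 1\right) + 136}{-18} + \frac{242}{-243} = \left(\frac{57}{58} + 136\right) \left(- \frac{1}{18}\right) + 242 \left(- \frac{1}{243}\right) = \frac{7945}{58} \left(- \frac{1}{18}\right) - \frac{242}{243} = - \frac{7945}{1044} - \frac{242}{243} = - \frac{242587}{28188}$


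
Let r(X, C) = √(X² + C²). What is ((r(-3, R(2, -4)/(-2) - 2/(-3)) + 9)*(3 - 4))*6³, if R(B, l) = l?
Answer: -1944 - 72*√145 ≈ -2811.0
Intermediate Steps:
r(X, C) = √(C² + X²)
((r(-3, R(2, -4)/(-2) - 2/(-3)) + 9)*(3 - 4))*6³ = ((√((-4/(-2) - 2/(-3))² + (-3)²) + 9)*(3 - 4))*6³ = ((√((-4*(-½) - 2*(-⅓))² + 9) + 9)*(-1))*216 = ((√((2 + ⅔)² + 9) + 9)*(-1))*216 = ((√((8/3)² + 9) + 9)*(-1))*216 = ((√(64/9 + 9) + 9)*(-1))*216 = ((√(145/9) + 9)*(-1))*216 = ((√145/3 + 9)*(-1))*216 = ((9 + √145/3)*(-1))*216 = (-9 - √145/3)*216 = -1944 - 72*√145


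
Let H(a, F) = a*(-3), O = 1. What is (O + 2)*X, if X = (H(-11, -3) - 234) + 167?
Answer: -102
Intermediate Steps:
H(a, F) = -3*a
X = -34 (X = (-3*(-11) - 234) + 167 = (33 - 234) + 167 = -201 + 167 = -34)
(O + 2)*X = (1 + 2)*(-34) = 3*(-34) = -102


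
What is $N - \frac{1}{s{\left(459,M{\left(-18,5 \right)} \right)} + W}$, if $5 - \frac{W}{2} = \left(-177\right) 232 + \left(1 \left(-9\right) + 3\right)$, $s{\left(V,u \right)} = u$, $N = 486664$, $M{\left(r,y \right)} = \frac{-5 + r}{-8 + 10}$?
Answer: $\frac{79947701926}{164277} \approx 4.8666 \cdot 10^{5}$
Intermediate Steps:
$M{\left(r,y \right)} = - \frac{5}{2} + \frac{r}{2}$ ($M{\left(r,y \right)} = \frac{-5 + r}{2} = \left(-5 + r\right) \frac{1}{2} = - \frac{5}{2} + \frac{r}{2}$)
$W = 82150$ ($W = 10 - 2 \left(\left(-177\right) 232 + \left(1 \left(-9\right) + 3\right)\right) = 10 - 2 \left(-41064 + \left(-9 + 3\right)\right) = 10 - 2 \left(-41064 - 6\right) = 10 - -82140 = 10 + 82140 = 82150$)
$N - \frac{1}{s{\left(459,M{\left(-18,5 \right)} \right)} + W} = 486664 - \frac{1}{\left(- \frac{5}{2} + \frac{1}{2} \left(-18\right)\right) + 82150} = 486664 - \frac{1}{\left(- \frac{5}{2} - 9\right) + 82150} = 486664 - \frac{1}{- \frac{23}{2} + 82150} = 486664 - \frac{1}{\frac{164277}{2}} = 486664 - \frac{2}{164277} = \frac{79947701926}{164277}$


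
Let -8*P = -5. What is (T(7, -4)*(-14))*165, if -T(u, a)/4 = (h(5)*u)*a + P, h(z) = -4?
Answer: 1040655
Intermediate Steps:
P = 5/8 (P = -⅛*(-5) = 5/8 ≈ 0.62500)
T(u, a) = -5/2 + 16*a*u (T(u, a) = -4*((-4*u)*a + 5/8) = -4*(-4*a*u + 5/8) = -4*(5/8 - 4*a*u) = -5/2 + 16*a*u)
(T(7, -4)*(-14))*165 = ((-5/2 + 16*(-4)*7)*(-14))*165 = ((-5/2 - 448)*(-14))*165 = -901/2*(-14)*165 = 6307*165 = 1040655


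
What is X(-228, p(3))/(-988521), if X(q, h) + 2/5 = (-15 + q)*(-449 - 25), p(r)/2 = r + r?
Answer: -575908/4942605 ≈ -0.11652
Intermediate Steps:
p(r) = 4*r (p(r) = 2*(r + r) = 2*(2*r) = 4*r)
X(q, h) = 35548/5 - 474*q (X(q, h) = -⅖ + (-15 + q)*(-449 - 25) = -⅖ + (-15 + q)*(-474) = -⅖ + (7110 - 474*q) = 35548/5 - 474*q)
X(-228, p(3))/(-988521) = (35548/5 - 474*(-228))/(-988521) = (35548/5 + 108072)*(-1/988521) = (575908/5)*(-1/988521) = -575908/4942605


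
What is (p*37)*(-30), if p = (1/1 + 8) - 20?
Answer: 12210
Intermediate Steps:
p = -11 (p = (1 + 8) - 20 = 9 - 20 = -11)
(p*37)*(-30) = -11*37*(-30) = -407*(-30) = 12210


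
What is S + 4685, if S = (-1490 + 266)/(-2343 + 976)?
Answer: 6405619/1367 ≈ 4685.9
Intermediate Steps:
S = 1224/1367 (S = -1224/(-1367) = -1224*(-1/1367) = 1224/1367 ≈ 0.89539)
S + 4685 = 1224/1367 + 4685 = 6405619/1367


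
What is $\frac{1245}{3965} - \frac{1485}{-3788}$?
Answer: $\frac{2120817}{3003884} \approx 0.70603$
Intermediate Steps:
$\frac{1245}{3965} - \frac{1485}{-3788} = 1245 \cdot \frac{1}{3965} - - \frac{1485}{3788} = \frac{249}{793} + \frac{1485}{3788} = \frac{2120817}{3003884}$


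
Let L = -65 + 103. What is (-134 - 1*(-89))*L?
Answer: -1710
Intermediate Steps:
L = 38
(-134 - 1*(-89))*L = (-134 - 1*(-89))*38 = (-134 + 89)*38 = -45*38 = -1710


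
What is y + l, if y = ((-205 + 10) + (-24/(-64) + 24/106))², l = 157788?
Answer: 35160376113/179776 ≈ 1.9558e+5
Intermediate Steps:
y = 6793880625/179776 (y = (-195 + (-24*(-1/64) + 24*(1/106)))² = (-195 + (3/8 + 12/53))² = (-195 + 255/424)² = (-82425/424)² = 6793880625/179776 ≈ 37791.)
y + l = 6793880625/179776 + 157788 = 35160376113/179776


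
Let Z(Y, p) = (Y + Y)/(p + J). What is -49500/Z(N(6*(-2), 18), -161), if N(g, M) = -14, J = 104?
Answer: -705375/7 ≈ -1.0077e+5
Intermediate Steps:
Z(Y, p) = 2*Y/(104 + p) (Z(Y, p) = (Y + Y)/(p + 104) = (2*Y)/(104 + p) = 2*Y/(104 + p))
-49500/Z(N(6*(-2), 18), -161) = -49500/(2*(-14)/(104 - 161)) = -49500/(2*(-14)/(-57)) = -49500/(2*(-14)*(-1/57)) = -49500/28/57 = -49500*57/28 = -705375/7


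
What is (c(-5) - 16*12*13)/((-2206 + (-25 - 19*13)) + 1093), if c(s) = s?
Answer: 2501/1385 ≈ 1.8058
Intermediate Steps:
(c(-5) - 16*12*13)/((-2206 + (-25 - 19*13)) + 1093) = (-5 - 16*12*13)/((-2206 + (-25 - 19*13)) + 1093) = (-5 - 192*13)/((-2206 + (-25 - 247)) + 1093) = (-5 - 2496)/((-2206 - 272) + 1093) = -2501/(-2478 + 1093) = -2501/(-1385) = -2501*(-1/1385) = 2501/1385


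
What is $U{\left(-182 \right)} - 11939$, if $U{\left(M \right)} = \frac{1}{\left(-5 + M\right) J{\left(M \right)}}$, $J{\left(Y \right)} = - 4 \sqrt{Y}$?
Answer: $-11939 - \frac{i \sqrt{182}}{136136} \approx -11939.0 - 9.9097 \cdot 10^{-5} i$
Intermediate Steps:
$U{\left(M \right)} = - \frac{1}{4 \sqrt{M} \left(-5 + M\right)}$ ($U{\left(M \right)} = \frac{1}{\left(-5 + M\right) \left(- 4 \sqrt{M}\right)} = \frac{1}{\left(-4\right) \sqrt{M} \left(-5 + M\right)} = - \frac{1}{4 \sqrt{M} \left(-5 + M\right)}$)
$U{\left(-182 \right)} - 11939 = - \frac{1}{4 i \sqrt{182} \left(-5 - 182\right)} - 11939 = - \frac{\left(- \frac{1}{182}\right) i \sqrt{182}}{4 \left(-187\right)} - 11939 = \left(- \frac{1}{4}\right) \left(- \frac{i \sqrt{182}}{182}\right) \left(- \frac{1}{187}\right) - 11939 = - \frac{i \sqrt{182}}{136136} - 11939 = -11939 - \frac{i \sqrt{182}}{136136}$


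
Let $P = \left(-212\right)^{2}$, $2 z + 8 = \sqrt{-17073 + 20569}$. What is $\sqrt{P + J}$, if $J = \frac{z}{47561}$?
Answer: $\frac{\sqrt{101665517526380 + 47561 \sqrt{874}}}{47561} \approx 212.0$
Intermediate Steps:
$z = -4 + \sqrt{874}$ ($z = -4 + \frac{\sqrt{-17073 + 20569}}{2} = -4 + \frac{\sqrt{3496}}{2} = -4 + \frac{2 \sqrt{874}}{2} = -4 + \sqrt{874} \approx 25.563$)
$J = - \frac{4}{47561} + \frac{\sqrt{874}}{47561}$ ($J = \frac{-4 + \sqrt{874}}{47561} = \left(-4 + \sqrt{874}\right) \frac{1}{47561} = - \frac{4}{47561} + \frac{\sqrt{874}}{47561} \approx 0.00053749$)
$P = 44944$
$\sqrt{P + J} = \sqrt{44944 - \left(\frac{4}{47561} - \frac{\sqrt{874}}{47561}\right)} = \sqrt{\frac{2137581580}{47561} + \frac{\sqrt{874}}{47561}}$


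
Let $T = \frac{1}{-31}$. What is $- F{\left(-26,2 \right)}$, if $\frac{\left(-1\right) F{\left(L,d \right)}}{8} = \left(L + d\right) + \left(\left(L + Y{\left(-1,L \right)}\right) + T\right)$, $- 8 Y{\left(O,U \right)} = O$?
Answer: $- \frac{12377}{31} \approx -399.26$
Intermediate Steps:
$T = - \frac{1}{31} \approx -0.032258$
$Y{\left(O,U \right)} = - \frac{O}{8}$
$F{\left(L,d \right)} = - \frac{23}{31} - 16 L - 8 d$ ($F{\left(L,d \right)} = - 8 \left(\left(L + d\right) + \left(\left(L - - \frac{1}{8}\right) - \frac{1}{31}\right)\right) = - 8 \left(\left(L + d\right) + \left(\left(L + \frac{1}{8}\right) - \frac{1}{31}\right)\right) = - 8 \left(\left(L + d\right) + \left(\left(\frac{1}{8} + L\right) - \frac{1}{31}\right)\right) = - 8 \left(\left(L + d\right) + \left(\frac{23}{248} + L\right)\right) = - 8 \left(\frac{23}{248} + d + 2 L\right) = - \frac{23}{31} - 16 L - 8 d$)
$- F{\left(-26,2 \right)} = - (- \frac{23}{31} - -416 - 16) = - (- \frac{23}{31} + 416 - 16) = \left(-1\right) \frac{12377}{31} = - \frac{12377}{31}$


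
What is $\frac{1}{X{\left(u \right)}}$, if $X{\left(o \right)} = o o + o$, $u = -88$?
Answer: $\frac{1}{7656} \approx 0.00013062$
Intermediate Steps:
$X{\left(o \right)} = o + o^{2}$ ($X{\left(o \right)} = o^{2} + o = o + o^{2}$)
$\frac{1}{X{\left(u \right)}} = \frac{1}{\left(-88\right) \left(1 - 88\right)} = \frac{1}{\left(-88\right) \left(-87\right)} = \frac{1}{7656}$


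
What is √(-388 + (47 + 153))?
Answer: 2*I*√47 ≈ 13.711*I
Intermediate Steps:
√(-388 + (47 + 153)) = √(-388 + 200) = √(-188) = 2*I*√47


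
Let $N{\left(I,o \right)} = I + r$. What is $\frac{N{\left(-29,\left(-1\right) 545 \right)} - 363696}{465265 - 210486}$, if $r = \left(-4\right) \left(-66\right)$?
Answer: $- \frac{51923}{36397} \approx -1.4266$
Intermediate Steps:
$r = 264$
$N{\left(I,o \right)} = 264 + I$ ($N{\left(I,o \right)} = I + 264 = 264 + I$)
$\frac{N{\left(-29,\left(-1\right) 545 \right)} - 363696}{465265 - 210486} = \frac{\left(264 - 29\right) - 363696}{465265 - 210486} = \frac{235 - 363696}{254779} = \left(-363461\right) \frac{1}{254779} = - \frac{51923}{36397}$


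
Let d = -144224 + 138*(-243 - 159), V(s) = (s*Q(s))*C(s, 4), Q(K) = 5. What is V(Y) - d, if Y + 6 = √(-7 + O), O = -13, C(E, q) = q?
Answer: 199580 + 40*I*√5 ≈ 1.9958e+5 + 89.443*I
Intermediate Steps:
Y = -6 + 2*I*√5 (Y = -6 + √(-7 - 13) = -6 + √(-20) = -6 + 2*I*√5 ≈ -6.0 + 4.4721*I)
V(s) = 20*s (V(s) = (s*5)*4 = (5*s)*4 = 20*s)
d = -199700 (d = -144224 + 138*(-402) = -144224 - 55476 = -199700)
V(Y) - d = 20*(-6 + 2*I*√5) - 1*(-199700) = (-120 + 40*I*√5) + 199700 = 199580 + 40*I*√5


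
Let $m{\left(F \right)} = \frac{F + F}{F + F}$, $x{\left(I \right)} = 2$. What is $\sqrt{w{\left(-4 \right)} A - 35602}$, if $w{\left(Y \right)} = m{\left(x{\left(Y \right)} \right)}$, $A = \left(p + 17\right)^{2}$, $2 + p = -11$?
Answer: $3 i \sqrt{3954} \approx 188.64 i$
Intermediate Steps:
$p = -13$ ($p = -2 - 11 = -13$)
$m{\left(F \right)} = 1$ ($m{\left(F \right)} = \frac{2 F}{2 F} = 2 F \frac{1}{2 F} = 1$)
$A = 16$ ($A = \left(-13 + 17\right)^{2} = 4^{2} = 16$)
$w{\left(Y \right)} = 1$
$\sqrt{w{\left(-4 \right)} A - 35602} = \sqrt{1 \cdot 16 - 35602} = \sqrt{16 - 35602} = \sqrt{-35586} = 3 i \sqrt{3954}$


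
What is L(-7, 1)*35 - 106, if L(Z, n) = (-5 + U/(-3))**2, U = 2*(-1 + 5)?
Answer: 17561/9 ≈ 1951.2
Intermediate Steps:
U = 8 (U = 2*4 = 8)
L(Z, n) = 529/9 (L(Z, n) = (-5 + 8/(-3))**2 = (-5 + 8*(-1/3))**2 = (-5 - 8/3)**2 = (-23/3)**2 = 529/9)
L(-7, 1)*35 - 106 = (529/9)*35 - 106 = 18515/9 - 106 = 17561/9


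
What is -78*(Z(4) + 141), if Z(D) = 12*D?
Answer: -14742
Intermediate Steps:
-78*(Z(4) + 141) = -78*(12*4 + 141) = -78*(48 + 141) = -78*189 = -14742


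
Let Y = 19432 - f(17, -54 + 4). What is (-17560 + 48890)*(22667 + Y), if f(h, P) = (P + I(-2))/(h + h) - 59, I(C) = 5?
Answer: 22454477305/17 ≈ 1.3209e+9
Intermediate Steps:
f(h, P) = -59 + (5 + P)/(2*h) (f(h, P) = (P + 5)/(h + h) - 59 = (5 + P)/((2*h)) - 59 = (5 + P)*(1/(2*h)) - 59 = (5 + P)/(2*h) - 59 = -59 + (5 + P)/(2*h))
Y = 662739/34 (Y = 19432 - (5 + (-54 + 4) - 118*17)/(2*17) = 19432 - (5 - 50 - 2006)/(2*17) = 19432 - (-2051)/(2*17) = 19432 - 1*(-2051/34) = 19432 + 2051/34 = 662739/34 ≈ 19492.)
(-17560 + 48890)*(22667 + Y) = (-17560 + 48890)*(22667 + 662739/34) = 31330*(1433417/34) = 22454477305/17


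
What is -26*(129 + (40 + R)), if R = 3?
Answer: -4472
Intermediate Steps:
-26*(129 + (40 + R)) = -26*(129 + (40 + 3)) = -26*(129 + 43) = -26*172 = -4472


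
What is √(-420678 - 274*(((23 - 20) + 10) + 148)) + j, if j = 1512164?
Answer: 1512164 + 2*I*√116198 ≈ 1.5122e+6 + 681.76*I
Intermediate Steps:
√(-420678 - 274*(((23 - 20) + 10) + 148)) + j = √(-420678 - 274*(((23 - 20) + 10) + 148)) + 1512164 = √(-420678 - 274*((3 + 10) + 148)) + 1512164 = √(-420678 - 274*(13 + 148)) + 1512164 = √(-420678 - 274*161) + 1512164 = √(-420678 - 44114) + 1512164 = √(-464792) + 1512164 = 2*I*√116198 + 1512164 = 1512164 + 2*I*√116198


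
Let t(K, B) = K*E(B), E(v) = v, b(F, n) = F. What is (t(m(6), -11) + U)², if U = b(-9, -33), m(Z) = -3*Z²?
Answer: 1390041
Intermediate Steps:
t(K, B) = B*K (t(K, B) = K*B = B*K)
U = -9
(t(m(6), -11) + U)² = (-(-33)*6² - 9)² = (-(-33)*36 - 9)² = (-11*(-108) - 9)² = (1188 - 9)² = 1179² = 1390041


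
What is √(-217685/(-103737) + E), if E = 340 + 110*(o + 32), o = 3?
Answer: √45112702046955/103737 ≈ 64.746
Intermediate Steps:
E = 4190 (E = 340 + 110*(3 + 32) = 340 + 110*35 = 340 + 3850 = 4190)
√(-217685/(-103737) + E) = √(-217685/(-103737) + 4190) = √(-217685*(-1/103737) + 4190) = √(217685/103737 + 4190) = √(434875715/103737) = √45112702046955/103737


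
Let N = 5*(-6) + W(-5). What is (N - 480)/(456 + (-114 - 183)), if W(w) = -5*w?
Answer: -485/159 ≈ -3.0503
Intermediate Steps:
N = -5 (N = 5*(-6) - 5*(-5) = -30 + 25 = -5)
(N - 480)/(456 + (-114 - 183)) = (-5 - 480)/(456 + (-114 - 183)) = -485/(456 - 297) = -485/159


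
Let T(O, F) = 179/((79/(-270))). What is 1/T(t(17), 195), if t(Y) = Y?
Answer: -79/48330 ≈ -0.0016346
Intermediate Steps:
T(O, F) = -48330/79 (T(O, F) = 179/((79*(-1/270))) = 179/(-79/270) = 179*(-270/79) = -48330/79)
1/T(t(17), 195) = 1/(-48330/79) = -79/48330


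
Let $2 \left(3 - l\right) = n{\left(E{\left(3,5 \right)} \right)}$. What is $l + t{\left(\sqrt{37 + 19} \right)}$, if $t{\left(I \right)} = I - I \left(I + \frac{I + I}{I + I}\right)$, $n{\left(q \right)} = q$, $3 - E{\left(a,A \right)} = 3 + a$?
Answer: $- \frac{103}{2} \approx -51.5$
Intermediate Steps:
$E{\left(a,A \right)} = - a$ ($E{\left(a,A \right)} = 3 - \left(3 + a\right) = - a$)
$l = \frac{9}{2}$ ($l = 3 - \frac{\left(-1\right) 3}{2} = 3 - - \frac{3}{2} = 3 + \frac{3}{2} = \frac{9}{2} \approx 4.5$)
$t{\left(I \right)} = I - I \left(1 + I\right)$ ($t{\left(I \right)} = I - I \left(I + \frac{2 I}{2 I}\right) = I - I \left(I + 2 I \frac{1}{2 I}\right) = I - I \left(I + 1\right) = I - I \left(1 + I\right)$)
$l + t{\left(\sqrt{37 + 19} \right)} = \frac{9}{2} - \left(\sqrt{37 + 19}\right)^{2} = \frac{9}{2} - \left(\sqrt{56}\right)^{2} = \frac{9}{2} - \left(2 \sqrt{14}\right)^{2} = \frac{9}{2} - 56 = - \frac{103}{2}$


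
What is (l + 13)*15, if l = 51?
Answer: 960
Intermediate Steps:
(l + 13)*15 = (51 + 13)*15 = 64*15 = 960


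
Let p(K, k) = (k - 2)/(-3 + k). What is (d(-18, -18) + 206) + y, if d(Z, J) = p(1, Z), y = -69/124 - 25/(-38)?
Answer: 10244195/49476 ≈ 207.05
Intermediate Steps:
y = 239/2356 (y = -69*1/124 - 25*(-1/38) = -69/124 + 25/38 = 239/2356 ≈ 0.10144)
p(K, k) = (-2 + k)/(-3 + k)
d(Z, J) = (-2 + Z)/(-3 + Z)
(d(-18, -18) + 206) + y = ((-2 - 18)/(-3 - 18) + 206) + 239/2356 = (-20/(-21) + 206) + 239/2356 = (-1/21*(-20) + 206) + 239/2356 = (20/21 + 206) + 239/2356 = 4346/21 + 239/2356 = 10244195/49476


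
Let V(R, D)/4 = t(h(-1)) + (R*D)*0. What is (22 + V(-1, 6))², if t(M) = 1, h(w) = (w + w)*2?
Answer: 676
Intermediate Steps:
h(w) = 4*w (h(w) = (2*w)*2 = 4*w)
V(R, D) = 4 (V(R, D) = 4*(1 + (R*D)*0) = 4*(1 + (D*R)*0) = 4*(1 + 0) = 4*1 = 4)
(22 + V(-1, 6))² = (22 + 4)² = 26² = 676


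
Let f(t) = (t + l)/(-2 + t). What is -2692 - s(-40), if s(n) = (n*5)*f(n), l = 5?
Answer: -7576/3 ≈ -2525.3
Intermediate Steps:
f(t) = (5 + t)/(-2 + t) (f(t) = (t + 5)/(-2 + t) = (5 + t)/(-2 + t))
s(n) = 5*n*(5 + n)/(-2 + n) (s(n) = (n*5)*((5 + n)/(-2 + n)) = (5*n)*((5 + n)/(-2 + n)) = 5*n*(5 + n)/(-2 + n))
-2692 - s(-40) = -2692 - 5*(-40)*(5 - 40)/(-2 - 40) = -2692 - 5*(-40)*(-35)/(-42) = -2692 - 5*(-40)*(-1)*(-35)/42 = -2692 - 1*(-500/3) = -2692 + 500/3 = -7576/3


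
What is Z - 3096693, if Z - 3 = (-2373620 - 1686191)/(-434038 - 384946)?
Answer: -2536135503149/818984 ≈ -3.0967e+6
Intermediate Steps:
Z = 6516763/818984 (Z = 3 + (-2373620 - 1686191)/(-434038 - 384946) = 3 - 4059811/(-818984) = 3 - 4059811*(-1/818984) = 3 + 4059811/818984 = 6516763/818984 ≈ 7.9571)
Z - 3096693 = 6516763/818984 - 3096693 = -2536135503149/818984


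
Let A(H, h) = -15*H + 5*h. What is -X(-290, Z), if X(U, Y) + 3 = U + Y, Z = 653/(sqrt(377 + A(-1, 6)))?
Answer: 293 - 653*sqrt(422)/422 ≈ 261.21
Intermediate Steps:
Z = 653*sqrt(422)/422 (Z = 653/(sqrt(377 + (-15*(-1) + 5*6))) = 653/(sqrt(377 + (15 + 30))) = 653/(sqrt(377 + 45)) = 653/(sqrt(422)) = 653*(sqrt(422)/422) = 653*sqrt(422)/422 ≈ 31.788)
X(U, Y) = -3 + U + Y (X(U, Y) = -3 + (U + Y) = -3 + U + Y)
-X(-290, Z) = -(-3 - 290 + 653*sqrt(422)/422) = -(-293 + 653*sqrt(422)/422) = 293 - 653*sqrt(422)/422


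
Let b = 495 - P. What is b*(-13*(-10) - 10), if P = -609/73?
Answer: 4409280/73 ≈ 60401.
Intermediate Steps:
P = -609/73 (P = -609*1/73 = -609/73 ≈ -8.3425)
b = 36744/73 (b = 495 - 1*(-609/73) = 495 + 609/73 = 36744/73 ≈ 503.34)
b*(-13*(-10) - 10) = 36744*(-13*(-10) - 10)/73 = 36744*(130 - 10)/73 = (36744/73)*120 = 4409280/73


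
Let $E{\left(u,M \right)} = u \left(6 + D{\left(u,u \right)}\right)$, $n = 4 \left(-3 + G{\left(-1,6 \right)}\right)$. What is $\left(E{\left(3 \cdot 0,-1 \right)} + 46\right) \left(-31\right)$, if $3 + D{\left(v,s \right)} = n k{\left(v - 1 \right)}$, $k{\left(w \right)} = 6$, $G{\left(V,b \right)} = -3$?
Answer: $-1426$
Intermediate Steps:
$n = -24$ ($n = 4 \left(-3 - 3\right) = 4 \left(-6\right) = -24$)
$D{\left(v,s \right)} = -147$ ($D{\left(v,s \right)} = -3 - 144 = -147$)
$E{\left(u,M \right)} = - 141 u$ ($E{\left(u,M \right)} = u \left(6 - 147\right) = u \left(-141\right) = - 141 u$)
$\left(E{\left(3 \cdot 0,-1 \right)} + 46\right) \left(-31\right) = \left(- 141 \cdot 3 \cdot 0 + 46\right) \left(-31\right) = \left(\left(-141\right) 0 + 46\right) \left(-31\right) = \left(0 + 46\right) \left(-31\right) = 46 \left(-31\right) = -1426$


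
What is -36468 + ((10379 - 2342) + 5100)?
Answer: -23331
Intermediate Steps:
-36468 + ((10379 - 2342) + 5100) = -36468 + (8037 + 5100) = -36468 + 13137 = -23331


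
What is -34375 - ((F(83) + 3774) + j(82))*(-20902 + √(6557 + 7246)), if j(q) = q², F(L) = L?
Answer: 221129687 - 10581*√13803 ≈ 2.1989e+8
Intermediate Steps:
-34375 - ((F(83) + 3774) + j(82))*(-20902 + √(6557 + 7246)) = -34375 - ((83 + 3774) + 82²)*(-20902 + √(6557 + 7246)) = -34375 - (3857 + 6724)*(-20902 + √13803) = -34375 - 10581*(-20902 + √13803) = -34375 - (-221164062 + 10581*√13803) = -34375 + (221164062 - 10581*√13803) = 221129687 - 10581*√13803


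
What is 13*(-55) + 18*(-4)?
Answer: -787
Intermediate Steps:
13*(-55) + 18*(-4) = -715 - 72 = -787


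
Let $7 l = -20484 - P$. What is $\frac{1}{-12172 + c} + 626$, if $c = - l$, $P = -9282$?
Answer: $\frac{46325245}{74002} \approx 626.0$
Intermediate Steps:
$l = - \frac{11202}{7}$ ($l = \frac{-20484 - -9282}{7} = \frac{-20484 + 9282}{7} = \frac{1}{7} \left(-11202\right) = - \frac{11202}{7} \approx -1600.3$)
$c = \frac{11202}{7}$ ($c = \left(-1\right) \left(- \frac{11202}{7}\right) = \frac{11202}{7} \approx 1600.3$)
$\frac{1}{-12172 + c} + 626 = \frac{1}{-12172 + \frac{11202}{7}} + 626 = \frac{1}{- \frac{74002}{7}} + 626 = - \frac{7}{74002} + 626 = \frac{46325245}{74002}$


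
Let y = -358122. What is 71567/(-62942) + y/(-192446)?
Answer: 4384066021/6056468066 ≈ 0.72387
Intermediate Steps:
71567/(-62942) + y/(-192446) = 71567/(-62942) - 358122/(-192446) = 71567*(-1/62942) - 358122*(-1/192446) = -71567/62942 + 179061/96223 = 4384066021/6056468066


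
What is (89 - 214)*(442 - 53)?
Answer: -48625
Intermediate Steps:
(89 - 214)*(442 - 53) = -125*389 = -48625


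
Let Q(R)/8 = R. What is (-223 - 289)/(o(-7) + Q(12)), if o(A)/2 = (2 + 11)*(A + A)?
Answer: 128/67 ≈ 1.9104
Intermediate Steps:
Q(R) = 8*R
o(A) = 52*A (o(A) = 2*((2 + 11)*(A + A)) = 2*(13*(2*A)) = 2*(26*A) = 52*A)
(-223 - 289)/(o(-7) + Q(12)) = (-223 - 289)/(52*(-7) + 8*12) = -512/(-364 + 96) = -512/(-268) = -512*(-1/268) = 128/67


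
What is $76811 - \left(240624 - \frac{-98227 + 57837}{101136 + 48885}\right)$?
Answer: $- \frac{24575430463}{150021} \approx -1.6381 \cdot 10^{5}$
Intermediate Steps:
$76811 - \left(240624 - \frac{-98227 + 57837}{101136 + 48885}\right) = 76811 - \left(240624 - - \frac{40390}{150021}\right) = 76811 - \left(240624 + \frac{40390}{150021}\right) = 76811 - \frac{36098693494}{150021} = - \frac{24575430463}{150021}$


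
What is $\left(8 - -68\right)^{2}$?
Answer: $5776$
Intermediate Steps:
$\left(8 - -68\right)^{2} = \left(8 + \left(-6 + 74\right)\right)^{2} = \left(8 + 68\right)^{2} = 76^{2} = 5776$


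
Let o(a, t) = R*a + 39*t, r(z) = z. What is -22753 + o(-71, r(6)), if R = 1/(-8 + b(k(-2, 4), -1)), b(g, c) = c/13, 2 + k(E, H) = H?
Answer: -2363572/105 ≈ -22510.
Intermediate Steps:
k(E, H) = -2 + H
b(g, c) = c/13 (b(g, c) = c*(1/13) = c/13)
R = -13/105 (R = 1/(-8 + (1/13)*(-1)) = 1/(-8 - 1/13) = 1/(-105/13) = -13/105 ≈ -0.12381)
o(a, t) = 39*t - 13*a/105 (o(a, t) = -13*a/105 + 39*t = 39*t - 13*a/105)
-22753 + o(-71, r(6)) = -22753 + (39*6 - 13/105*(-71)) = -22753 + (234 + 923/105) = -22753 + 25493/105 = -2363572/105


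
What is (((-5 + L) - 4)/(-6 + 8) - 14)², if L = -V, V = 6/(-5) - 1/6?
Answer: 1142761/3600 ≈ 317.43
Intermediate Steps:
V = -41/30 (V = 6*(-⅕) - 1*⅙ = -6/5 - ⅙ = -41/30 ≈ -1.3667)
L = 41/30 (L = -1*(-41/30) = 41/30 ≈ 1.3667)
(((-5 + L) - 4)/(-6 + 8) - 14)² = (((-5 + 41/30) - 4)/(-6 + 8) - 14)² = ((-109/30 - 4)/2 - 14)² = (-229/30*½ - 14)² = (-229/60 - 14)² = (-1069/60)² = 1142761/3600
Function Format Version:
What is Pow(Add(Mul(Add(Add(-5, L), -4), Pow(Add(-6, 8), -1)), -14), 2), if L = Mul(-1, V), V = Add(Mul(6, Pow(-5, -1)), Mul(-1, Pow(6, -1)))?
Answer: Rational(1142761, 3600) ≈ 317.43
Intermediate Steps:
V = Rational(-41, 30) (V = Add(Mul(6, Rational(-1, 5)), Mul(-1, Rational(1, 6))) = Add(Rational(-6, 5), Rational(-1, 6)) = Rational(-41, 30) ≈ -1.3667)
L = Rational(41, 30) (L = Mul(-1, Rational(-41, 30)) = Rational(41, 30) ≈ 1.3667)
Pow(Add(Mul(Add(Add(-5, L), -4), Pow(Add(-6, 8), -1)), -14), 2) = Pow(Add(Mul(Add(Add(-5, Rational(41, 30)), -4), Pow(Add(-6, 8), -1)), -14), 2) = Pow(Add(Mul(Add(Rational(-109, 30), -4), Pow(2, -1)), -14), 2) = Pow(Add(Mul(Rational(-229, 30), Rational(1, 2)), -14), 2) = Pow(Add(Rational(-229, 60), -14), 2) = Pow(Rational(-1069, 60), 2) = Rational(1142761, 3600)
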